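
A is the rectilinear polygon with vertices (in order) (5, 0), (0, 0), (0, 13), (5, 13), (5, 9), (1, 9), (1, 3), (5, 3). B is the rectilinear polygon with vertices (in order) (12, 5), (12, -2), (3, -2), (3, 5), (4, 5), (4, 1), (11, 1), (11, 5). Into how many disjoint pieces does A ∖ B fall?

2

A ∖ B splits into 2 disjoint pieces (area 35, area 2).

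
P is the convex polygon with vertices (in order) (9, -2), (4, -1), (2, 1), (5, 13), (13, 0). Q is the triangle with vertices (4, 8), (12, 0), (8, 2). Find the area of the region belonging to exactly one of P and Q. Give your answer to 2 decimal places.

76.50

|P| = 84.5, |Q| = 8, |P∩Q| = 8.
|P △ Q| = |P| + |Q| − 2·|P∩Q| = 84.5 + 8 − 16 = 76.50.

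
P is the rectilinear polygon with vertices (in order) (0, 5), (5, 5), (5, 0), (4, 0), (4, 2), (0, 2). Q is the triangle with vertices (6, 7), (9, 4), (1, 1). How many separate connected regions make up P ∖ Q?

2

P ∖ Q splits into 2 disjoint pieces (area 9.25, area 2.3333).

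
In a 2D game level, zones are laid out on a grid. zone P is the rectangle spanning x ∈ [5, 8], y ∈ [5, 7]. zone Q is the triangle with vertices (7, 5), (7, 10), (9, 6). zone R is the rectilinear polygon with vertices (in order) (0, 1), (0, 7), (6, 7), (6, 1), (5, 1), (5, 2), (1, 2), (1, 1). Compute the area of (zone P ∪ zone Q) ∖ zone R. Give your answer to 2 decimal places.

|zone P ∪ zone Q| = 9.25.
|(zone P ∪ zone Q) ∩ zone R| = 2.
|(zone P ∪ zone Q) ∖ zone R| = 9.25 − 2 = 7.25.

7.25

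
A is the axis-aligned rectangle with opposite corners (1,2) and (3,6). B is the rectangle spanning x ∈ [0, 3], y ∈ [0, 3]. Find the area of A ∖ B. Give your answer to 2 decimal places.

|A∩B|: x∈[1,3], y∈[2,3] → 2·1 = 2.
|A| = 8.
|A ∖ B| = |A| − |A∩B| = 8 − 2 = 6.00.

6.00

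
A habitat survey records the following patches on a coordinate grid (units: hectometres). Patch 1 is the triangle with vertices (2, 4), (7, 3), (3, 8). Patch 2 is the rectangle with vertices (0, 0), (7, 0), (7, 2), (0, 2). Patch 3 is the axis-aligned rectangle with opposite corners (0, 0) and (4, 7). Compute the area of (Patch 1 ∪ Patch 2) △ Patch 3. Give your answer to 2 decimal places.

|Patch 1 ∪ Patch 2| = 24.5.
|(Patch 1 ∪ Patch 2) ∩ Patch 3| = 13.25.
|(Patch 1 ∪ Patch 2) △ Patch 3| = 24.5 + 28 − 26.5 = 26.00.

26.00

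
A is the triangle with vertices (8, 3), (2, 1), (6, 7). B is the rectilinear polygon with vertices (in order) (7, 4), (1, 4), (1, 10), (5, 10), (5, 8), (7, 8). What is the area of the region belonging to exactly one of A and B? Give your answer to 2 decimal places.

|A| = 14, |B| = 32, |A∩B| = 5.
|A △ B| = |A| + |B| − 2·|A∩B| = 14 + 32 − 10 = 36.00.

36.00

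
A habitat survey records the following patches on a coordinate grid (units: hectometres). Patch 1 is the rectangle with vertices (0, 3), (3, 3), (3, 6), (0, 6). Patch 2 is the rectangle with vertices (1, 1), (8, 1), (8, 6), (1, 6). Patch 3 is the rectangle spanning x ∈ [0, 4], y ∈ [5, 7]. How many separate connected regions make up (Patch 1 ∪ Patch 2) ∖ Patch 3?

(Patch 1 ∪ Patch 2) ∖ Patch 3 is a single connected region.

1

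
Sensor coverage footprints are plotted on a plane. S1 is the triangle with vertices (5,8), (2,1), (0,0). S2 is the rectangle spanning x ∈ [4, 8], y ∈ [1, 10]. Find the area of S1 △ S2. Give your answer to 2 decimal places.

|S1| = 5.5, |S2| = 36, |S1∩S2| = 0.3667.
|S1 △ S2| = |S1| + |S2| − 2·|S1∩S2| = 5.5 + 36 − 0.7333 = 40.77.

40.77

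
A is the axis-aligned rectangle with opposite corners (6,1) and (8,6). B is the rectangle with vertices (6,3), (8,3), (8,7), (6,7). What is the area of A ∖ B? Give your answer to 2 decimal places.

|A∩B|: x∈[6,8], y∈[3,6] → 2·3 = 6.
|A| = 10.
|A ∖ B| = |A| − |A∩B| = 10 − 6 = 4.00.

4.00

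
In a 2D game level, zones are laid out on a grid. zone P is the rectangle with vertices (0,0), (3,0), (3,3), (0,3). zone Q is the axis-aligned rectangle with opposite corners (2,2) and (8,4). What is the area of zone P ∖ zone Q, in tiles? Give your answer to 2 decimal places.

8.00

|zone P∩zone Q|: x∈[2,3], y∈[2,3] → 1·1 = 1.
|zone P| = 9.
|zone P ∖ zone Q| = |zone P| − |zone P∩zone Q| = 9 − 1 = 8.00.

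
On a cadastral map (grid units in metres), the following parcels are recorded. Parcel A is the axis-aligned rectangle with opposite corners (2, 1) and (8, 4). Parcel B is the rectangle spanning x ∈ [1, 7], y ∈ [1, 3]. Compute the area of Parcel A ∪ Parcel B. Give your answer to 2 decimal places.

By inclusion–exclusion:
Individual areas: |Parcel A| = 18, |Parcel B| = 12.
|Parcel A∩Parcel B|: x∈[2,7], y∈[1,3] → 5·2 = 10.
|Parcel A ∪ Parcel B| = 30 − 10 = 20.00.

20.00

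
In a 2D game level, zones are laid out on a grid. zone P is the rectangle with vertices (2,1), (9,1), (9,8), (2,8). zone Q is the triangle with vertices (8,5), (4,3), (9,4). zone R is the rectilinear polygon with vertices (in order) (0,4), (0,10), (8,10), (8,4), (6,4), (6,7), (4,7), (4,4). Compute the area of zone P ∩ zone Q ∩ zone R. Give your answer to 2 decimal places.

1.00

The intersection is the polygon with vertices (8,5), (8,4), (6,4).
By the shoelace formula its area is 1.00.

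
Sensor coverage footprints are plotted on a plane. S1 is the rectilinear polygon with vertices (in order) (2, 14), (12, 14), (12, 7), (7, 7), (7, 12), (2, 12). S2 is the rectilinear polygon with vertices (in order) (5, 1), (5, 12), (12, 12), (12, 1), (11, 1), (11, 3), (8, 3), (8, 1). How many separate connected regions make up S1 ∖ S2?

S1 ∖ S2 is a single connected region.

1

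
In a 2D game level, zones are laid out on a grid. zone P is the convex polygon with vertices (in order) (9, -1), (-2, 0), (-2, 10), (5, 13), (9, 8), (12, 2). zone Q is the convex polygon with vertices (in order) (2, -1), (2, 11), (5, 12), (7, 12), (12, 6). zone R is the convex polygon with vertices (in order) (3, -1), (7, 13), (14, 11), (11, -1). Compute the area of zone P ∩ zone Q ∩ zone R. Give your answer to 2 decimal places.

The intersection is the polygon with vertices (9,8), (10.518,4.963), (3.25,-0.125), (6.474,11.158).
By the shoelace formula its area is 34.24.

34.24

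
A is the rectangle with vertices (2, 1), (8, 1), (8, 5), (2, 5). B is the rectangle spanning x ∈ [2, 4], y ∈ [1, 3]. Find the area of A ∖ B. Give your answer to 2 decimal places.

|A∩B|: x∈[2,4], y∈[1,3] → 2·2 = 4.
|A| = 24.
|A ∖ B| = |A| − |A∩B| = 24 − 4 = 20.00.

20.00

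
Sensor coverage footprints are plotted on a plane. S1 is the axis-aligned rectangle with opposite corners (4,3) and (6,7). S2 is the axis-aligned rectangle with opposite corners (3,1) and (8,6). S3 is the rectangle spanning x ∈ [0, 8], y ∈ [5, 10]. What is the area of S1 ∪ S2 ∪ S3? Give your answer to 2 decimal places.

60.00

By inclusion–exclusion:
Individual areas: |S1| = 8, |S2| = 25, |S3| = 40.
|S1∩S2|: x∈[4,6], y∈[3,6] → 2·3 = 6.
|S1∩S3|: x∈[4,6], y∈[5,7] → 2·2 = 4.
|S2∩S3|: x∈[3,8], y∈[5,6] → 5·1 = 5.
|S1∩S2∩S3| = 2.
|S1 ∪ S2 ∪ S3| = 73 − 15 + 2 = 60.00.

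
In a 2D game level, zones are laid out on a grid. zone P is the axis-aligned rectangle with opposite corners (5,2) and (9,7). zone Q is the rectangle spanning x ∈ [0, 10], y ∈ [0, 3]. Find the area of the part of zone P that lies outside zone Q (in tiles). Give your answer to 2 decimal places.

16.00

|zone P∩zone Q|: x∈[5,9], y∈[2,3] → 4·1 = 4.
|zone P| = 20.
|zone P ∖ zone Q| = |zone P| − |zone P∩zone Q| = 20 − 4 = 16.00.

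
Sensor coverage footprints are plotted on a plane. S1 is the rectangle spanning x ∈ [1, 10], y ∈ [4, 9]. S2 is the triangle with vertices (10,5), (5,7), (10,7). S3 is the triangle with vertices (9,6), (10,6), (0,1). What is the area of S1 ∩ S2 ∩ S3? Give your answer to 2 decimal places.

0.43

The intersection is the polygon with vertices (8.372,5.651), (9,6), (10,6), (8.889,5.444).
By the shoelace formula its area is 0.43.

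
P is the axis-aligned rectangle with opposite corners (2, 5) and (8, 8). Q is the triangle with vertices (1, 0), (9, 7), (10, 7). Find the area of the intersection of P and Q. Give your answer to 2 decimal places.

The intersection is the polygon with vertices (8,5.444), (7.429,5), (6.714,5), (8,6.125).
By the shoelace formula its area is 0.60.

0.60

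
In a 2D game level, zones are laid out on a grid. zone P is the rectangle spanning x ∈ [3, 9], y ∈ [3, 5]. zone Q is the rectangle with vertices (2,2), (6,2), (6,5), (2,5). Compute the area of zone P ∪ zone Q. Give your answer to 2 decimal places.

18.00

By inclusion–exclusion:
Individual areas: |zone P| = 12, |zone Q| = 12.
|zone P∩zone Q|: x∈[3,6], y∈[3,5] → 3·2 = 6.
|zone P ∪ zone Q| = 24 − 6 = 18.00.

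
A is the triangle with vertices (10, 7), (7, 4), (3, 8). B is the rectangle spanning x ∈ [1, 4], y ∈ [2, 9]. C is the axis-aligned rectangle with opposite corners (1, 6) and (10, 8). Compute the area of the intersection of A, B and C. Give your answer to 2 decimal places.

The intersection is the polygon with vertices (4,7.857), (4,7), (3,8).
By the shoelace formula its area is 0.43.

0.43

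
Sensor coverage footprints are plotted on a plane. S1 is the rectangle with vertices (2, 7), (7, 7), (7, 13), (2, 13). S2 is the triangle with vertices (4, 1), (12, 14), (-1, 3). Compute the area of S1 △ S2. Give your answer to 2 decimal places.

|S1| = 30, |S2| = 40.5, |S1∩S2| = 4.5315.
|S1 △ S2| = |S1| + |S2| − 2·|S1∩S2| = 30 + 40.5 − 9.0629 = 61.44.

61.44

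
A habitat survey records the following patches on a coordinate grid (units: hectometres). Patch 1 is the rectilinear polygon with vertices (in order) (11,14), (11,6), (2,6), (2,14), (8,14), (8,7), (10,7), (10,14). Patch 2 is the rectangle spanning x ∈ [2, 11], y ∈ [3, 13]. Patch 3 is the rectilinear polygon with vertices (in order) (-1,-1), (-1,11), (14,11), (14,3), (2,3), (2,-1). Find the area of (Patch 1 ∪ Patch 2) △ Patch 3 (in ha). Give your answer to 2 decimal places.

85.00

|Patch 1 ∪ Patch 2| = 97.
|(Patch 1 ∪ Patch 2) ∩ Patch 3| = 72.
|(Patch 1 ∪ Patch 2) △ Patch 3| = 97 + 132 − 144 = 85.00.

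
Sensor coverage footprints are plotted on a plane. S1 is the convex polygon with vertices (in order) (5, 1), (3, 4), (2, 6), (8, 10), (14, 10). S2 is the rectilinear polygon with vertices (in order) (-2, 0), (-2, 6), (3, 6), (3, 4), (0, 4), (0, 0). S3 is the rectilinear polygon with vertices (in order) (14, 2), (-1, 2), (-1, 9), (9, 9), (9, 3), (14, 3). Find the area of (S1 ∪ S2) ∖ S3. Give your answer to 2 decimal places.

|S1 ∪ S2| = 65.5.
|(S1 ∪ S2) ∩ S3| = 42.4167.
|(S1 ∪ S2) ∖ S3| = 65.5 − 42.4167 = 23.08.

23.08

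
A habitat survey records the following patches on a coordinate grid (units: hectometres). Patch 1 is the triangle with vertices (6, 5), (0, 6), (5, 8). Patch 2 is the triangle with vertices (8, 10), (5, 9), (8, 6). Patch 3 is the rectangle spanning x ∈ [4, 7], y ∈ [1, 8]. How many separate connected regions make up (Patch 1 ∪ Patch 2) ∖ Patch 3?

(Patch 1 ∪ Patch 2) ∖ Patch 3 splits into 2 disjoint pieces (area 4.5333, area 5.5).

2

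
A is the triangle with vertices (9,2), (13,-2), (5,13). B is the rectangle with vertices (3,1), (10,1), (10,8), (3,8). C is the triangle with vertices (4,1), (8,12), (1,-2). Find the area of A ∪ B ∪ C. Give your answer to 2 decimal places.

58.34

By inclusion–exclusion:
Individual areas: |A| = 14, |B| = 49, |C| = 10.5.
|A∩B| = 7.9413.
|A∩C| = 0.3069.
|B∩C| = 6.9091.
|A∩B∩C| = 0.
|A ∪ B ∪ C| = 73.5 − 15.1573 + 0 = 58.34.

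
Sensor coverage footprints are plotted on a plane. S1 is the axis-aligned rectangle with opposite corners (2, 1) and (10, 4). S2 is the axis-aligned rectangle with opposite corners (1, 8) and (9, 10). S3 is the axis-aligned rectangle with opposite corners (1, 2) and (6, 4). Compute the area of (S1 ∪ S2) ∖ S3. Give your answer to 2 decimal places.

32.00

|S1 ∪ S2| = 40.
|(S1 ∪ S2) ∩ S3| = 8.
|(S1 ∪ S2) ∖ S3| = 40 − 8 = 32.00.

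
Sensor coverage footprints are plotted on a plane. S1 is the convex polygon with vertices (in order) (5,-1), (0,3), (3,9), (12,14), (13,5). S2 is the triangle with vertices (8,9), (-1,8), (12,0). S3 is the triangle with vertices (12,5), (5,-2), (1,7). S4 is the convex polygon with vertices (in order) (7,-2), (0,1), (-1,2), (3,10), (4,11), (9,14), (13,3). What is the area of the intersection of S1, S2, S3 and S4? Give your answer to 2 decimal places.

The intersection is the polygon with vertices (9,2), (8.887,1.915), (1.677,6.353), (1.917,6.833), (9.582,5.44), (10.461,3.462).
By the shoelace formula its area is 18.51.

18.51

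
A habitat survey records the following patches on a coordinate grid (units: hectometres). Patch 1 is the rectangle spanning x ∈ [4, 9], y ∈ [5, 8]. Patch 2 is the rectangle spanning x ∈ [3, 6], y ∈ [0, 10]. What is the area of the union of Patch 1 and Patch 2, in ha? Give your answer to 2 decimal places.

39.00

By inclusion–exclusion:
Individual areas: |Patch 1| = 15, |Patch 2| = 30.
|Patch 1∩Patch 2|: x∈[4,6], y∈[5,8] → 2·3 = 6.
|Patch 1 ∪ Patch 2| = 45 − 6 = 39.00.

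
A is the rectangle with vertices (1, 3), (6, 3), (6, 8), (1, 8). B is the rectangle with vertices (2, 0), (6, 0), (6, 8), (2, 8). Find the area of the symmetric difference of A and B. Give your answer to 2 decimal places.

|A∩B|: x∈[2,6], y∈[3,8] → 4·5 = 20.
|A △ B| = |A| + |B| − 2·|A∩B| = 25 + 32 − 40 = 17.00.

17.00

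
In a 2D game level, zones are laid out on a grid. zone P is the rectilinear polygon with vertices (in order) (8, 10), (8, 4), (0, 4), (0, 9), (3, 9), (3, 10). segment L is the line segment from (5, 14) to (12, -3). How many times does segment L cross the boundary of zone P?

The segment meets the boundary at (8,6.714), (6.647,10).

2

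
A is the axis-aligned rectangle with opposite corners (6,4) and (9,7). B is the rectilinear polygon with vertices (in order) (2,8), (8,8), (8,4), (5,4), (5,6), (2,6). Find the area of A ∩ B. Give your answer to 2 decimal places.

The intersection is the polygon with vertices (6,7), (8,7), (8,4), (6,4).
By the shoelace formula its area is 6.00.

6.00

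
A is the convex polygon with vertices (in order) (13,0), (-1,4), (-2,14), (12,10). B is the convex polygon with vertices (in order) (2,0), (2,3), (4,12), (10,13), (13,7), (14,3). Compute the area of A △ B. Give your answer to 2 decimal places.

73.55

|A| = 136, |B| = 107, |A∩B| = 84.7255.
|A △ B| = |A| + |B| − 2·|A∩B| = 136 + 107 − 169.4509 = 73.55.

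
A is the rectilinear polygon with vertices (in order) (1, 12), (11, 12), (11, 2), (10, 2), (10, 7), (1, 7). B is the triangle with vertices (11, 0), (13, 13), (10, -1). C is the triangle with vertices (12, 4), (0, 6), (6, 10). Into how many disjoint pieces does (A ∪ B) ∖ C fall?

3

(A ∪ B) ∖ C splits into 3 disjoint pieces (area 40.25, area 5.0619, area 2.1569).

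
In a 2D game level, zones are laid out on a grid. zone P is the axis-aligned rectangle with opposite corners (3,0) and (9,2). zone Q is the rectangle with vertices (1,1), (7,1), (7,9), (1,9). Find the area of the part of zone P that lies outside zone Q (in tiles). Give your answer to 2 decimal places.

|zone P∩zone Q|: x∈[3,7], y∈[1,2] → 4·1 = 4.
|zone P| = 12.
|zone P ∖ zone Q| = |zone P| − |zone P∩zone Q| = 12 − 4 = 8.00.

8.00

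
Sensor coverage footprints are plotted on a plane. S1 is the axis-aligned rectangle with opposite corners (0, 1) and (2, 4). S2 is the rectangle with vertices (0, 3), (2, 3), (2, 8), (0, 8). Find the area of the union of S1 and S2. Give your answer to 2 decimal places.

By inclusion–exclusion:
Individual areas: |S1| = 6, |S2| = 10.
|S1∩S2|: x∈[0,2], y∈[3,4] → 2·1 = 2.
|S1 ∪ S2| = 16 − 2 = 14.00.

14.00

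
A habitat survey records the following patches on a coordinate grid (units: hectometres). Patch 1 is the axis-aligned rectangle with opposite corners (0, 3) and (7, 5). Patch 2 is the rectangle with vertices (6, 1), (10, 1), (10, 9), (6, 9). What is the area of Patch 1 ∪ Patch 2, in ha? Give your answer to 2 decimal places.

44.00

By inclusion–exclusion:
Individual areas: |Patch 1| = 14, |Patch 2| = 32.
|Patch 1∩Patch 2|: x∈[6,7], y∈[3,5] → 1·2 = 2.
|Patch 1 ∪ Patch 2| = 46 − 2 = 44.00.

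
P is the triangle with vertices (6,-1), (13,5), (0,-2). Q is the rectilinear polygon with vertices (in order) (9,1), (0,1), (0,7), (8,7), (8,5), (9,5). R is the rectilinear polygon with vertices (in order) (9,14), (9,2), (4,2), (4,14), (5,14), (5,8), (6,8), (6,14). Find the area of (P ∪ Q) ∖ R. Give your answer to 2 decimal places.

|P ∪ Q| = 63.5256.
|(P ∪ Q) ∩ R| = 23.
|(P ∪ Q) ∖ R| = 63.5256 − 23 = 40.53.

40.53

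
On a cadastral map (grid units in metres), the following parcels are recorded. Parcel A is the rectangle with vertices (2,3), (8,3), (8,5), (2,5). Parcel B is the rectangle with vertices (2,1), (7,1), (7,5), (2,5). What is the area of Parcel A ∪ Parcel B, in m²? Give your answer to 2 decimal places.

22.00

By inclusion–exclusion:
Individual areas: |Parcel A| = 12, |Parcel B| = 20.
|Parcel A∩Parcel B|: x∈[2,7], y∈[3,5] → 5·2 = 10.
|Parcel A ∪ Parcel B| = 32 − 10 = 22.00.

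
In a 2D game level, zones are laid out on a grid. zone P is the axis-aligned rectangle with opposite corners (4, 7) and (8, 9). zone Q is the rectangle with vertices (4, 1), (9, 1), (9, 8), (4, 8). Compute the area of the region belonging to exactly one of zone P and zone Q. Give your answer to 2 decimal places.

|zone P∩zone Q|: x∈[4,8], y∈[7,8] → 4·1 = 4.
|zone P △ zone Q| = |zone P| + |zone Q| − 2·|zone P∩zone Q| = 8 + 35 − 8 = 35.00.

35.00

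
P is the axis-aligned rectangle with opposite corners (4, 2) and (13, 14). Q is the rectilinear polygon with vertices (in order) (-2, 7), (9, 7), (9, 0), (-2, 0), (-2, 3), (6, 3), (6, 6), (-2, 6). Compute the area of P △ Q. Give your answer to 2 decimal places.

|P| = 108, |Q| = 53, |P∩Q| = 19.
|P △ Q| = |P| + |Q| − 2·|P∩Q| = 108 + 53 − 38 = 123.00.

123.00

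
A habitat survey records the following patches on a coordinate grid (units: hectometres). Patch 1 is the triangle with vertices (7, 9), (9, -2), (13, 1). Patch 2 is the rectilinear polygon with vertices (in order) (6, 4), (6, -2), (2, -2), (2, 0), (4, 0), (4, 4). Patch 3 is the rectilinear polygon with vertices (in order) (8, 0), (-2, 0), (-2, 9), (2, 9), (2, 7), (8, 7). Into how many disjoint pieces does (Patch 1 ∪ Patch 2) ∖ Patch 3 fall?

2

(Patch 1 ∪ Patch 2) ∖ Patch 3 splits into 2 disjoint pieces (area 23.8864, area 8).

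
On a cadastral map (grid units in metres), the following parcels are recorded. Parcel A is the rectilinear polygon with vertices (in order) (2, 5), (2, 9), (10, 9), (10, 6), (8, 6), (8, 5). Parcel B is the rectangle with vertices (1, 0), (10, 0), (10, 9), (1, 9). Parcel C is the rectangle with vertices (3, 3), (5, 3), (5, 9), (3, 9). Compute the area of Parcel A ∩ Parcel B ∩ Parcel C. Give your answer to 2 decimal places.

The intersection is the polygon with vertices (5,9), (5,5), (3,5), (3,9).
By the shoelace formula its area is 8.00.

8.00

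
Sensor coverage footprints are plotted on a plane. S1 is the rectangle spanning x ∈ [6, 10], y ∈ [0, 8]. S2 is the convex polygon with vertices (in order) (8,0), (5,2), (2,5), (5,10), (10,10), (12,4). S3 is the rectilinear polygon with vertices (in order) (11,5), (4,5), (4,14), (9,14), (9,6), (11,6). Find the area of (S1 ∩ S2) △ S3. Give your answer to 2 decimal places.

55.67

|S1 ∩ S2| = 28.6667.
|(S1 ∩ S2) ∩ S3| = 10.
|(S1 ∩ S2) △ S3| = 28.6667 + 47 − 20 = 55.67.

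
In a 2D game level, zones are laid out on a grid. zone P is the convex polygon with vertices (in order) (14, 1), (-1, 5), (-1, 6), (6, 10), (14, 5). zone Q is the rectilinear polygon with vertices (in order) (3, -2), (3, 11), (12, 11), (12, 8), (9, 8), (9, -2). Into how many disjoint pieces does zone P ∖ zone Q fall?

zone P ∖ zone Q splits into 2 disjoint pieces (area 24.4667, area 10.7048).

2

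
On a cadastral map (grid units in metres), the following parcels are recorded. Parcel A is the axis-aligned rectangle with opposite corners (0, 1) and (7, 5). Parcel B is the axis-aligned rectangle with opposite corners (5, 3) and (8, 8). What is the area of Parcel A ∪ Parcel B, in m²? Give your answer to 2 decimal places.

By inclusion–exclusion:
Individual areas: |Parcel A| = 28, |Parcel B| = 15.
|Parcel A∩Parcel B|: x∈[5,7], y∈[3,5] → 2·2 = 4.
|Parcel A ∪ Parcel B| = 43 − 4 = 39.00.

39.00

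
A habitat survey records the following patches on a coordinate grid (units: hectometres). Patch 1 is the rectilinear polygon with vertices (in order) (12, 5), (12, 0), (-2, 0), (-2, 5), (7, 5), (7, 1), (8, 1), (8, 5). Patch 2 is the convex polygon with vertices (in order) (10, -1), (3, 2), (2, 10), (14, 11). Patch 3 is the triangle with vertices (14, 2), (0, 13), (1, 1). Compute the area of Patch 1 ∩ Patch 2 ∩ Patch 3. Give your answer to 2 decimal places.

25.12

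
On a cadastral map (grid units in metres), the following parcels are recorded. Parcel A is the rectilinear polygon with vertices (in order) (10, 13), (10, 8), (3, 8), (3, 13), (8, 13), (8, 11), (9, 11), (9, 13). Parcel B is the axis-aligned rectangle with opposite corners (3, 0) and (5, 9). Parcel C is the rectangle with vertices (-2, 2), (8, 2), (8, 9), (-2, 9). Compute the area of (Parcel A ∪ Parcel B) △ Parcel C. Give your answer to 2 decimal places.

85.00

|Parcel A ∪ Parcel B| = 49.
|(Parcel A ∪ Parcel B) ∩ Parcel C| = 17.
|(Parcel A ∪ Parcel B) △ Parcel C| = 49 + 70 − 34 = 85.00.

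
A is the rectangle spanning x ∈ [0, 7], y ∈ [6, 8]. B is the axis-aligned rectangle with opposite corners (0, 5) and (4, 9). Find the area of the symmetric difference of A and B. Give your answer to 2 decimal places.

|A∩B|: x∈[0,4], y∈[6,8] → 4·2 = 8.
|A △ B| = |A| + |B| − 2·|A∩B| = 14 + 16 − 16 = 14.00.

14.00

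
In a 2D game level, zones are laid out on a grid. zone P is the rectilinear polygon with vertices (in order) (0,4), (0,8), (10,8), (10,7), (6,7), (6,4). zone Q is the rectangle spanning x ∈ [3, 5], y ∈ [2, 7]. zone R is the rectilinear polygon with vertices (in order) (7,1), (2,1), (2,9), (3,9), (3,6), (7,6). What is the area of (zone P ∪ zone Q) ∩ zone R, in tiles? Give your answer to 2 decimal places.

|zone P ∪ zone Q| = 32.
|(zone P ∪ zone Q) ∩ zone R| = 14.00.

14.00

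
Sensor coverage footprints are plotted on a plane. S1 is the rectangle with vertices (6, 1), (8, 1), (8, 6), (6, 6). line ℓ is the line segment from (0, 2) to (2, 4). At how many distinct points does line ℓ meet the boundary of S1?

0

The segment lies entirely outside S1 and never meets its boundary.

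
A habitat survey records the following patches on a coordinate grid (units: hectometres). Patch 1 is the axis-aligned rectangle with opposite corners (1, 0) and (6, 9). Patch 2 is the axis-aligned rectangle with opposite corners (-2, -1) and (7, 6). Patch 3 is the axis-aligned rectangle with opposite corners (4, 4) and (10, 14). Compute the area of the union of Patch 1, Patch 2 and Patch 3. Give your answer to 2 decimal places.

126.00

By inclusion–exclusion:
Individual areas: |Patch 1| = 45, |Patch 2| = 63, |Patch 3| = 60.
|Patch 1∩Patch 2|: x∈[1,6], y∈[0,6] → 5·6 = 30.
|Patch 1∩Patch 3|: x∈[4,6], y∈[4,9] → 2·5 = 10.
|Patch 2∩Patch 3|: x∈[4,7], y∈[4,6] → 3·2 = 6.
|Patch 1∩Patch 2∩Patch 3| = 4.
|Patch 1 ∪ Patch 2 ∪ Patch 3| = 168 − 46 + 4 = 126.00.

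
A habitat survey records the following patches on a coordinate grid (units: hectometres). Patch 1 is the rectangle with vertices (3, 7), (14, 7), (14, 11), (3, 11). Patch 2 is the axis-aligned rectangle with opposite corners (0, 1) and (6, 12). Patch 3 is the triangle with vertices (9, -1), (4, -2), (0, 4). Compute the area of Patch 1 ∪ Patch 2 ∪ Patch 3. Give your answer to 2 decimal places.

109.90

By inclusion–exclusion:
Individual areas: |Patch 1| = 44, |Patch 2| = 66, |Patch 3| = 17.
|Patch 1∩Patch 2|: x∈[3,6], y∈[7,11] → 3·4 = 12.
|Patch 1∩Patch 3| = 0.
|Patch 2∩Patch 3| = 5.1.
|Patch 1∩Patch 2∩Patch 3| = 0.
|Patch 1 ∪ Patch 2 ∪ Patch 3| = 127 − 17.1 + 0 = 109.90.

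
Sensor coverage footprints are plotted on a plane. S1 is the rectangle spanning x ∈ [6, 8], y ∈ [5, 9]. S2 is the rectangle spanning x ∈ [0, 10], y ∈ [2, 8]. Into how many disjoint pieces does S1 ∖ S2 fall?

1

S1 ∖ S2 is a single connected region.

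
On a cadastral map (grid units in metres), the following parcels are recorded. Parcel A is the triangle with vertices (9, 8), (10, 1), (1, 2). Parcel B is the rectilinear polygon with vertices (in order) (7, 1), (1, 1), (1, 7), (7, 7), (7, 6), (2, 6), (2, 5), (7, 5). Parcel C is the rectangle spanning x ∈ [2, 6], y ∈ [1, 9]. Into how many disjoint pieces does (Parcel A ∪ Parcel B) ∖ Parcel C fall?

2

(Parcel A ∪ Parcel B) ∖ Parcel C splits into 2 disjoint pieces (area 21.4583, area 6).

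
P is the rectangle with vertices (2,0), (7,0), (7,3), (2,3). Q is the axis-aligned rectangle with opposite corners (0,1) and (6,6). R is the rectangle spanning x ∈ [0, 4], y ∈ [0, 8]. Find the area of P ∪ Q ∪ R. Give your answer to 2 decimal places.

47.00

By inclusion–exclusion:
Individual areas: |P| = 15, |Q| = 30, |R| = 32.
|P∩Q|: x∈[2,6], y∈[1,3] → 4·2 = 8.
|P∩R|: x∈[2,4], y∈[0,3] → 2·3 = 6.
|Q∩R|: x∈[0,4], y∈[1,6] → 4·5 = 20.
|P∩Q∩R| = 4.
|P ∪ Q ∪ R| = 77 − 34 + 4 = 47.00.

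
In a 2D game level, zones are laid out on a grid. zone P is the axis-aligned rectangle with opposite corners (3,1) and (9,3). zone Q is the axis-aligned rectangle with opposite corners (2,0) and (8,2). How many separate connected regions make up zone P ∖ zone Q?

zone P ∖ zone Q is a single connected region.

1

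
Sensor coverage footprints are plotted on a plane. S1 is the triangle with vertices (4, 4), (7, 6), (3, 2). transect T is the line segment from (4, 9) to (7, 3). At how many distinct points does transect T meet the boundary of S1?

2

The segment meets the boundary at (6,5), (5.875,5.25).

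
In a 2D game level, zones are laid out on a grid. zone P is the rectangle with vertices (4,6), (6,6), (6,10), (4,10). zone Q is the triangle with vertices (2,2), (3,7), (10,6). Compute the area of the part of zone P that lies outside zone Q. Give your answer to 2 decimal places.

|zone P| = 8, |zone P∩zone Q| = 1.4286.
|zone P ∖ zone Q| = |zone P| − |zone P∩zone Q| = 8 − 1.4286 = 6.57.

6.57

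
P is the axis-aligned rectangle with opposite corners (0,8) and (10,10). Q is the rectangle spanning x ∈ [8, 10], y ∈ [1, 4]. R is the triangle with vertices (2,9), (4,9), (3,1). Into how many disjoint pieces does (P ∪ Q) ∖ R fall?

2

(P ∪ Q) ∖ R splits into 2 disjoint pieces (area 18.125, area 6).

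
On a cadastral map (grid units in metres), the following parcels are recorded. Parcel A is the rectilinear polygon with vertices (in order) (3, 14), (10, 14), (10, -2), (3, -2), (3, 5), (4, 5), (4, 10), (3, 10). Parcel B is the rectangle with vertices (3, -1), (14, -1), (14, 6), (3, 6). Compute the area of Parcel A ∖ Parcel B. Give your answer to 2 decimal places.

59.00

|Parcel A| = 107, |Parcel A∩Parcel B| = 48.
|Parcel A ∖ Parcel B| = |Parcel A| − |Parcel A∩Parcel B| = 107 − 48 = 59.00.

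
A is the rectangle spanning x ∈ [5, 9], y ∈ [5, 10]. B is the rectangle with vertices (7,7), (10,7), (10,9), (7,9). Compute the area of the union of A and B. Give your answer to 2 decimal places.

By inclusion–exclusion:
Individual areas: |A| = 20, |B| = 6.
|A∩B|: x∈[7,9], y∈[7,9] → 2·2 = 4.
|A ∪ B| = 26 − 4 = 22.00.

22.00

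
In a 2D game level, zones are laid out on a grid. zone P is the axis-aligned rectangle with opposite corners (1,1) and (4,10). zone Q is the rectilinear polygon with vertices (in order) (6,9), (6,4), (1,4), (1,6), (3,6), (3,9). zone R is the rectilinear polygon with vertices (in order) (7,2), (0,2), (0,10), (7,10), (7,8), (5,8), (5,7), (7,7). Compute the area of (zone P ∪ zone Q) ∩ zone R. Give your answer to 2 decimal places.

33.00

|zone P ∪ zone Q| = 37.
|(zone P ∪ zone Q) ∩ zone R| = 33.00.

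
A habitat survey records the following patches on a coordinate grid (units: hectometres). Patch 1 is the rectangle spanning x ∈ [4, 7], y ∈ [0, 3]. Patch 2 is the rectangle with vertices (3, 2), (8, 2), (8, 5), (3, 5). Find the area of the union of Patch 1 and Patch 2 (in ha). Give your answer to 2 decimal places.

21.00

By inclusion–exclusion:
Individual areas: |Patch 1| = 9, |Patch 2| = 15.
|Patch 1∩Patch 2|: x∈[4,7], y∈[2,3] → 3·1 = 3.
|Patch 1 ∪ Patch 2| = 24 − 3 = 21.00.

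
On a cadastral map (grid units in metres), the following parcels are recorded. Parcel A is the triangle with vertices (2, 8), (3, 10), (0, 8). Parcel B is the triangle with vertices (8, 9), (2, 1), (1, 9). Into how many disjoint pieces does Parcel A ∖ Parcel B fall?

Parcel A ∖ Parcel B splits into 2 disjoint pieces (area 0.5, area 0.3894).

2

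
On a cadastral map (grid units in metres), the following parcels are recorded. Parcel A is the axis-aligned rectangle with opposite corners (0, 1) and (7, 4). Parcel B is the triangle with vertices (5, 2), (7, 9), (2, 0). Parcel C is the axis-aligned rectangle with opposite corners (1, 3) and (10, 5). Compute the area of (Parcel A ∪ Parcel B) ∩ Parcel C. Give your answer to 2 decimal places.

7.21

The region (Parcel A ∪ Parcel B) ∩ Parcel C is the polygon with vertices (7,3), (1,3), (1,4), (4.222,4), (4.778,5), (5.857,5), (5.571,4), (7,4).
By the shoelace formula its area is 7.21.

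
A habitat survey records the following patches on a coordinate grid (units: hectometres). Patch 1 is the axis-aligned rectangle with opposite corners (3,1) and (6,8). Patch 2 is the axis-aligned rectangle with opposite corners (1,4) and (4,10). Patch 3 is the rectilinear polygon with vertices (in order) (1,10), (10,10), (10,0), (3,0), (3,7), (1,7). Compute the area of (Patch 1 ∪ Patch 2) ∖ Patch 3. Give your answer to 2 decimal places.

|Patch 1 ∪ Patch 2| = 35.
|(Patch 1 ∪ Patch 2) ∩ Patch 3| = 29.
|(Patch 1 ∪ Patch 2) ∖ Patch 3| = 35 − 29 = 6.00.

6.00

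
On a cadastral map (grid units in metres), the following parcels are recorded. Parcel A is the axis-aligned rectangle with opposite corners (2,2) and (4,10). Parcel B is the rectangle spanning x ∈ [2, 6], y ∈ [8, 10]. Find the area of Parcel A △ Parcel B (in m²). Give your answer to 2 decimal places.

16.00

|Parcel A∩Parcel B|: x∈[2,4], y∈[8,10] → 2·2 = 4.
|Parcel A △ Parcel B| = |Parcel A| + |Parcel B| − 2·|Parcel A∩Parcel B| = 16 + 8 − 8 = 16.00.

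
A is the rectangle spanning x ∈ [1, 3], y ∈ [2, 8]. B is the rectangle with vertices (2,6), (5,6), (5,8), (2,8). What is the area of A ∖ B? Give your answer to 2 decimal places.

|A∩B|: x∈[2,3], y∈[6,8] → 1·2 = 2.
|A| = 12.
|A ∖ B| = |A| − |A∩B| = 12 − 2 = 10.00.

10.00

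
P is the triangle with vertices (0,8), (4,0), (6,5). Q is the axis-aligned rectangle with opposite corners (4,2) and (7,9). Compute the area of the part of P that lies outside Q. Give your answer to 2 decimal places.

12.80

|P| = 18, |P∩Q| = 5.2.
|P ∖ Q| = |P| − |P∩Q| = 18 − 5.2 = 12.80.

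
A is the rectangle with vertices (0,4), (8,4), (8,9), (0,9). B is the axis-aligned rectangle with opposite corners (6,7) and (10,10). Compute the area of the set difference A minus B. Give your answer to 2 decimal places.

|A∩B|: x∈[6,8], y∈[7,9] → 2·2 = 4.
|A| = 40.
|A ∖ B| = |A| − |A∩B| = 40 − 4 = 36.00.

36.00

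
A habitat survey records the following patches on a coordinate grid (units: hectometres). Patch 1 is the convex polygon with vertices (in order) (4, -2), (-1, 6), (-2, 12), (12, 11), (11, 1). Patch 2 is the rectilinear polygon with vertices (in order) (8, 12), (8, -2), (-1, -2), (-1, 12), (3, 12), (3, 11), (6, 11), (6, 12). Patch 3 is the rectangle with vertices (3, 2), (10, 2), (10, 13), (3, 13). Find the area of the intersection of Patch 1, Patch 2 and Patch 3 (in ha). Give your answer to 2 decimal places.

45.71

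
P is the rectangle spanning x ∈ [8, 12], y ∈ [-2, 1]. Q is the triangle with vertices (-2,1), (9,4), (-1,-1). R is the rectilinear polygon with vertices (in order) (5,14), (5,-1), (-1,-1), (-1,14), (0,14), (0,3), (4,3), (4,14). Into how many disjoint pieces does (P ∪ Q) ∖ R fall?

3

(P ∪ Q) ∖ R splits into 3 disjoint pieces (area 12, area 1.8182, area 1.1364).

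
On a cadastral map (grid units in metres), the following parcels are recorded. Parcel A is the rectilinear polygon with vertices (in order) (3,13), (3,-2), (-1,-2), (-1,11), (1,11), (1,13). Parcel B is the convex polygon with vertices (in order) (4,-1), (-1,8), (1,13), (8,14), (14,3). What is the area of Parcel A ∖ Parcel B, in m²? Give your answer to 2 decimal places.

|Parcel A| = 56, |Parcel A∩Parcel B| = 28.6.
|Parcel A ∖ Parcel B| = |Parcel A| − |Parcel A∩Parcel B| = 56 − 28.6 = 27.40.

27.40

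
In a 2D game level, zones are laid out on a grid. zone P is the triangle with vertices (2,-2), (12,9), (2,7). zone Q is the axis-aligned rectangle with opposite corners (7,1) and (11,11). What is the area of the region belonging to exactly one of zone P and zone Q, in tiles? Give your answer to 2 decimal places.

|zone P| = 45, |zone Q| = 40, |zone P∩zone Q| = 10.8.
|zone P △ zone Q| = |zone P| + |zone Q| − 2·|zone P∩zone Q| = 45 + 40 − 21.6 = 63.40.

63.40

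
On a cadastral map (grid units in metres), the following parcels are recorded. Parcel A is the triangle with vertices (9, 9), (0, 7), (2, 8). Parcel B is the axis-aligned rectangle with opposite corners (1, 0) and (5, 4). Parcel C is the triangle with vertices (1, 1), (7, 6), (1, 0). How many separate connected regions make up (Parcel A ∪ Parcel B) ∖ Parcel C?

3

(Parcel A ∪ Parcel B) ∖ Parcel C splits into 3 disjoint pieces (area 2.5, area 8, area 5.4).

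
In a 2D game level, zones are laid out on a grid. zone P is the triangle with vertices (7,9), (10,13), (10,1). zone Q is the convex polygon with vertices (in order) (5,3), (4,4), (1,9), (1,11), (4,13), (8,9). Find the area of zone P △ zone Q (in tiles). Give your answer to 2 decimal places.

|zone P| = 18, |zone Q| = 39, |zone P∩zone Q| = 0.8571.
|zone P △ zone Q| = |zone P| + |zone Q| − 2·|zone P∩zone Q| = 18 + 39 − 1.7143 = 55.29.

55.29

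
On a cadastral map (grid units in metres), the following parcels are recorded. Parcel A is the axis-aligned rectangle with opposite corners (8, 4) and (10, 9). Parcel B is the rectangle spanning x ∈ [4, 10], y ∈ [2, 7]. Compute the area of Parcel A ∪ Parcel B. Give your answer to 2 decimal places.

By inclusion–exclusion:
Individual areas: |Parcel A| = 10, |Parcel B| = 30.
|Parcel A∩Parcel B|: x∈[8,10], y∈[4,7] → 2·3 = 6.
|Parcel A ∪ Parcel B| = 40 − 6 = 34.00.

34.00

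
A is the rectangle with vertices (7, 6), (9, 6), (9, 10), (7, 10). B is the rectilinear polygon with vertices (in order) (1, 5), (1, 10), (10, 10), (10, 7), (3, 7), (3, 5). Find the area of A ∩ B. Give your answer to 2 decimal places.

6.00

The intersection is the polygon with vertices (9,7), (7,7), (7,10), (9,10).
By the shoelace formula its area is 6.00.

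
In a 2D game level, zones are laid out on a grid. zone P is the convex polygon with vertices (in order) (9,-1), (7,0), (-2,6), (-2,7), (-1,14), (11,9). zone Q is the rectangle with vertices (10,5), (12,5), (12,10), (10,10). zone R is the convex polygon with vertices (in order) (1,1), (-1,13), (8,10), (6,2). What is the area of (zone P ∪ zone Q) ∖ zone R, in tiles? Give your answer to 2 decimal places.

|zone P ∪ zone Q| = 121.8917.
|(zone P ∪ zone Q) ∩ zone R| = 63.9639.
|(zone P ∪ zone Q) ∖ zone R| = 121.8917 − 63.9639 = 57.93.

57.93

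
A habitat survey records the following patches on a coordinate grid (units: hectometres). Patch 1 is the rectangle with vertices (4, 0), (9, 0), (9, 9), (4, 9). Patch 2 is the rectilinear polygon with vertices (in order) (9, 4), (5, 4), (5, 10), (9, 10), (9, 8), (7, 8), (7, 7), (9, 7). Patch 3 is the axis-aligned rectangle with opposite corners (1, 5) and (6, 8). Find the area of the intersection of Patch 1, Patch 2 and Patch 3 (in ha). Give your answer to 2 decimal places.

The intersection is the polygon with vertices (5,8), (6,8), (6,5), (5,5).
By the shoelace formula its area is 3.00.

3.00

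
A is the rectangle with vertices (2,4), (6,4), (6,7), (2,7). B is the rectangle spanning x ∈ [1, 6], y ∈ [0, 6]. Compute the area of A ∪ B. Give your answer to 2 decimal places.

By inclusion–exclusion:
Individual areas: |A| = 12, |B| = 30.
|A∩B|: x∈[2,6], y∈[4,6] → 4·2 = 8.
|A ∪ B| = 42 − 8 = 34.00.

34.00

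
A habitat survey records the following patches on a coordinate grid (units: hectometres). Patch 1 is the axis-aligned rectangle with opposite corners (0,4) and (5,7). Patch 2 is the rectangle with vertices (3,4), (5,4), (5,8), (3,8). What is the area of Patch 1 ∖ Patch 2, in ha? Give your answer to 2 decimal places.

9.00

|Patch 1∩Patch 2|: x∈[3,5], y∈[4,7] → 2·3 = 6.
|Patch 1| = 15.
|Patch 1 ∖ Patch 2| = |Patch 1| − |Patch 1∩Patch 2| = 15 − 6 = 9.00.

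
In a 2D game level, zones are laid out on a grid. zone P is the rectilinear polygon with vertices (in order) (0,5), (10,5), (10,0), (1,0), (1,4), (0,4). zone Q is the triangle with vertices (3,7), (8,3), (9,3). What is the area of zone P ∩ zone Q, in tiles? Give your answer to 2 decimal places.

1.50

The intersection is the polygon with vertices (6,5), (9,3), (8,3), (5.5,5).
By the shoelace formula its area is 1.50.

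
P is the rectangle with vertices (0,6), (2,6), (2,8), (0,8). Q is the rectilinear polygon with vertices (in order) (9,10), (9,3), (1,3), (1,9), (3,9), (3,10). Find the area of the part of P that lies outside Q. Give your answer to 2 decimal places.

|P| = 4, |P∩Q| = 2.
|P ∖ Q| = |P| − |P∩Q| = 4 − 2 = 2.00.

2.00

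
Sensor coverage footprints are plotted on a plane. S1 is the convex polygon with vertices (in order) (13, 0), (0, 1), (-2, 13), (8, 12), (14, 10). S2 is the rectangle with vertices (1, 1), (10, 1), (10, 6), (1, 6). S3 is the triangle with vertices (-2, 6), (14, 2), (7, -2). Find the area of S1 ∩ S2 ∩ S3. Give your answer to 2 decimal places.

25.06

The intersection is the polygon with vertices (1,5.25), (10,3), (10,1), (3.625,1), (1,3.333).
By the shoelace formula its area is 25.06.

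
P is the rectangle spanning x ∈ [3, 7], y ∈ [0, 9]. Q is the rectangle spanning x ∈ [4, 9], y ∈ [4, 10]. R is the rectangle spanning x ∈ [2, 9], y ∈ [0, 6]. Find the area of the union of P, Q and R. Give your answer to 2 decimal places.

65.00

By inclusion–exclusion:
Individual areas: |P| = 36, |Q| = 30, |R| = 42.
|P∩Q|: x∈[4,7], y∈[4,9] → 3·5 = 15.
|P∩R|: x∈[3,7], y∈[0,6] → 4·6 = 24.
|Q∩R|: x∈[4,9], y∈[4,6] → 5·2 = 10.
|P∩Q∩R| = 6.
|P ∪ Q ∪ R| = 108 − 49 + 6 = 65.00.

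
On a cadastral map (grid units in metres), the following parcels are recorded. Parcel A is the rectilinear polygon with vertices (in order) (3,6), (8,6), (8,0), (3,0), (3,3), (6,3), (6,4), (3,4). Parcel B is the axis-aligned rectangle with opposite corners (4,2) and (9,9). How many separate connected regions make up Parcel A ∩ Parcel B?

1

Parcel A ∩ Parcel B is a single connected region.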